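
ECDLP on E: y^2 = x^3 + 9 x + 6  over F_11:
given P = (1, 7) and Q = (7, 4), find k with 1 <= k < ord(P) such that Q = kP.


Enumerate multiples of P until we hit Q = (7, 4):
  1P = (1, 7)
  2P = (3, 7)
  3P = (7, 4)
Match found at i = 3.

k = 3


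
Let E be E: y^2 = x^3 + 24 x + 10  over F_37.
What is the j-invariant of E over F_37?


Delta = -16(4 a^3 + 27 b^2) mod 37 = 24
-1728 * (4 a)^3 = -1728 * (4*24)^3 mod 37 = 23
j = 23 * 24^(-1) mod 37 = 21

j = 21 (mod 37)


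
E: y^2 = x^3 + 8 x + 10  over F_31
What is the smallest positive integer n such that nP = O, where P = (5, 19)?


Compute successive multiples of P until we hit O:
  1P = (5, 19)
  2P = (30, 30)
  3P = (14, 13)
  4P = (9, 25)
  5P = (27, 10)
  6P = (0, 17)
  7P = (15, 8)
  8P = (15, 23)
  ... (continuing to 15P)
  15P = O

ord(P) = 15


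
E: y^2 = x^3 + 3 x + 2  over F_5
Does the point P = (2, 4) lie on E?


Check whether y^2 = x^3 + 3 x + 2 (mod 5) for (x, y) = (2, 4).
LHS: y^2 = 4^2 mod 5 = 1
RHS: x^3 + 3 x + 2 = 2^3 + 3*2 + 2 mod 5 = 1
LHS = RHS

Yes, on the curve


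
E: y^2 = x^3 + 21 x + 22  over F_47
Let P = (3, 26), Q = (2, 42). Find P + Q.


P != Q, so use the chord formula.
s = (y2 - y1) / (x2 - x1) = (16) / (46) mod 47 = 31
x3 = s^2 - x1 - x2 mod 47 = 31^2 - 3 - 2 = 16
y3 = s (x1 - x3) - y1 mod 47 = 31 * (3 - 16) - 26 = 41

P + Q = (16, 41)


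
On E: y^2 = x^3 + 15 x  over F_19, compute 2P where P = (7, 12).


Doubling: s = (3 x1^2 + a) / (2 y1)
s = (3*7^2 + 15) / (2*12) mod 19 = 2
x3 = s^2 - 2 x1 mod 19 = 2^2 - 2*7 = 9
y3 = s (x1 - x3) - y1 mod 19 = 2 * (7 - 9) - 12 = 3

2P = (9, 3)


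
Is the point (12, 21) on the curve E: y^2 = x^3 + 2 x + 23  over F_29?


Check whether y^2 = x^3 + 2 x + 23 (mod 29) for (x, y) = (12, 21).
LHS: y^2 = 21^2 mod 29 = 6
RHS: x^3 + 2 x + 23 = 12^3 + 2*12 + 23 mod 29 = 6
LHS = RHS

Yes, on the curve


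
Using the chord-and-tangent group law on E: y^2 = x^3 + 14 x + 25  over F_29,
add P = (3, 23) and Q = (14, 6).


P != Q, so use the chord formula.
s = (y2 - y1) / (x2 - x1) = (12) / (11) mod 29 = 9
x3 = s^2 - x1 - x2 mod 29 = 9^2 - 3 - 14 = 6
y3 = s (x1 - x3) - y1 mod 29 = 9 * (3 - 6) - 23 = 8

P + Q = (6, 8)


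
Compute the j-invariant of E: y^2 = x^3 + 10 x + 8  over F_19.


Delta = -16(4 a^3 + 27 b^2) mod 19 = 8
-1728 * (4 a)^3 = -1728 * (4*10)^3 mod 19 = 8
j = 8 * 8^(-1) mod 19 = 1

j = 1 (mod 19)


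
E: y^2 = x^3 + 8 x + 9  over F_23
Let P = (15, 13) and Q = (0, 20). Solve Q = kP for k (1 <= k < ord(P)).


Enumerate multiples of P until we hit Q = (0, 20):
  1P = (15, 13)
  2P = (1, 8)
  3P = (11, 18)
  4P = (0, 20)
Match found at i = 4.

k = 4


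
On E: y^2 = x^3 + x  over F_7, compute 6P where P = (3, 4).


k = 6 = 110_2 (binary, LSB first: 011)
Double-and-add from P = (3, 4):
  bit 0 = 0: acc unchanged = O
  bit 1 = 1: acc = O + (1, 3) = (1, 3)
  bit 2 = 1: acc = (1, 3) + (0, 0) = (1, 4)

6P = (1, 4)


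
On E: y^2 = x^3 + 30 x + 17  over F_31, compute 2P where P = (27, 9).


Doubling: s = (3 x1^2 + a) / (2 y1)
s = (3*27^2 + 30) / (2*9) mod 31 = 25
x3 = s^2 - 2 x1 mod 31 = 25^2 - 2*27 = 13
y3 = s (x1 - x3) - y1 mod 31 = 25 * (27 - 13) - 9 = 0

2P = (13, 0)


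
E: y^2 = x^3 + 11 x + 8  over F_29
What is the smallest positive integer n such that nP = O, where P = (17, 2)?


Compute successive multiples of P until we hit O:
  1P = (17, 2)
  2P = (28, 5)
  3P = (9, 16)
  4P = (26, 21)
  5P = (8, 17)
  6P = (10, 25)
  7P = (27, 6)
  8P = (13, 17)
  ... (continuing to 18P)
  18P = O

ord(P) = 18


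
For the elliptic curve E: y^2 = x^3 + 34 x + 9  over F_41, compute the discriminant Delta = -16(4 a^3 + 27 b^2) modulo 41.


4 a^3 + 27 b^2 = 4*34^3 + 27*9^2 = 157216 + 2187 = 159403
Delta = -16 * (159403) = -2550448
Delta mod 41 = 39

Delta = 39 (mod 41)


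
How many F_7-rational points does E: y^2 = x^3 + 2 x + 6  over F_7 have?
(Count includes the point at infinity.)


For each x in F_7, count y with y^2 = x^3 + 2 x + 6 mod 7:
  x = 1: RHS = 2, y in [3, 4]  -> 2 point(s)
  x = 2: RHS = 4, y in [2, 5]  -> 2 point(s)
  x = 3: RHS = 4, y in [2, 5]  -> 2 point(s)
  x = 4: RHS = 1, y in [1, 6]  -> 2 point(s)
  x = 5: RHS = 1, y in [1, 6]  -> 2 point(s)
Affine points: 10. Add the point at infinity: total = 11.

#E(F_7) = 11


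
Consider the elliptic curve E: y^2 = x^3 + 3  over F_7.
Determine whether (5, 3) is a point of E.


Check whether y^2 = x^3 + 0 x + 3 (mod 7) for (x, y) = (5, 3).
LHS: y^2 = 3^2 mod 7 = 2
RHS: x^3 + 0 x + 3 = 5^3 + 0*5 + 3 mod 7 = 2
LHS = RHS

Yes, on the curve


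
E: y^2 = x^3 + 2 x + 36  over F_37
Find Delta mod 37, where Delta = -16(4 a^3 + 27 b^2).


4 a^3 + 27 b^2 = 4*2^3 + 27*36^2 = 32 + 34992 = 35024
Delta = -16 * (35024) = -560384
Delta mod 37 = 18

Delta = 18 (mod 37)


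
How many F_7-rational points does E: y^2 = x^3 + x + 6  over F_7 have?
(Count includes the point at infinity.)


For each x in F_7, count y with y^2 = x^3 + 1 x + 6 mod 7:
  x = 1: RHS = 1, y in [1, 6]  -> 2 point(s)
  x = 2: RHS = 2, y in [3, 4]  -> 2 point(s)
  x = 3: RHS = 1, y in [1, 6]  -> 2 point(s)
  x = 4: RHS = 4, y in [2, 5]  -> 2 point(s)
  x = 6: RHS = 4, y in [2, 5]  -> 2 point(s)
Affine points: 10. Add the point at infinity: total = 11.

#E(F_7) = 11


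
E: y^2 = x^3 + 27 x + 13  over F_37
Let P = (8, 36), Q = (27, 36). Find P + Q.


P != Q, so use the chord formula.
s = (y2 - y1) / (x2 - x1) = (0) / (19) mod 37 = 0
x3 = s^2 - x1 - x2 mod 37 = 0^2 - 8 - 27 = 2
y3 = s (x1 - x3) - y1 mod 37 = 0 * (8 - 2) - 36 = 1

P + Q = (2, 1)


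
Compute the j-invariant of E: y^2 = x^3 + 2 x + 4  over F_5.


Delta = -16(4 a^3 + 27 b^2) mod 5 = 1
-1728 * (4 a)^3 = -1728 * (4*2)^3 mod 5 = 4
j = 4 * 1^(-1) mod 5 = 4

j = 4 (mod 5)


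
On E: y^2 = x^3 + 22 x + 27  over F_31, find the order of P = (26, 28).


Compute successive multiples of P until we hit O:
  1P = (26, 28)
  2P = (7, 11)
  3P = (14, 17)
  4P = (11, 9)
  5P = (12, 29)
  6P = (21, 27)
  7P = (20, 29)
  8P = (10, 21)
  ... (continuing to 29P)
  29P = O

ord(P) = 29


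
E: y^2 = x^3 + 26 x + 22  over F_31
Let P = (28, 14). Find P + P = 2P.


Doubling: s = (3 x1^2 + a) / (2 y1)
s = (3*28^2 + 26) / (2*14) mod 31 = 3
x3 = s^2 - 2 x1 mod 31 = 3^2 - 2*28 = 15
y3 = s (x1 - x3) - y1 mod 31 = 3 * (28 - 15) - 14 = 25

2P = (15, 25)


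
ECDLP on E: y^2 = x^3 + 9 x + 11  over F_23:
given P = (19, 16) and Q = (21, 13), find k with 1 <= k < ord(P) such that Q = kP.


Enumerate multiples of P until we hit Q = (21, 13):
  1P = (19, 16)
  2P = (20, 16)
  3P = (7, 7)
  4P = (22, 22)
  5P = (9, 4)
  6P = (13, 5)
  7P = (18, 5)
  8P = (15, 5)
  9P = (21, 13)
Match found at i = 9.

k = 9


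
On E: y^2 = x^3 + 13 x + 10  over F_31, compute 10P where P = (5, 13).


k = 10 = 1010_2 (binary, LSB first: 0101)
Double-and-add from P = (5, 13):
  bit 0 = 0: acc unchanged = O
  bit 1 = 1: acc = O + (22, 1) = (22, 1)
  bit 2 = 0: acc unchanged = (22, 1)
  bit 3 = 1: acc = (22, 1) + (27, 24) = (23, 13)

10P = (23, 13)


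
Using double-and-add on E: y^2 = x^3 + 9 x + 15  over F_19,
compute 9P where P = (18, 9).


k = 9 = 1001_2 (binary, LSB first: 1001)
Double-and-add from P = (18, 9):
  bit 0 = 1: acc = O + (18, 9) = (18, 9)
  bit 1 = 0: acc unchanged = (18, 9)
  bit 2 = 0: acc unchanged = (18, 9)
  bit 3 = 1: acc = (18, 9) + (11, 1) = (1, 5)

9P = (1, 5)


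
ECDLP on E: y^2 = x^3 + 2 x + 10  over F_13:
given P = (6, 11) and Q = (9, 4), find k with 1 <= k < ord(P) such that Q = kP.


Enumerate multiples of P until we hit Q = (9, 4):
  1P = (6, 11)
  2P = (0, 6)
  3P = (3, 11)
  4P = (4, 2)
  5P = (7, 4)
  6P = (10, 4)
  7P = (9, 4)
Match found at i = 7.

k = 7


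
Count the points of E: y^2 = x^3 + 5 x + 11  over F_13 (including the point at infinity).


For each x in F_13, count y with y^2 = x^3 + 5 x + 11 mod 13:
  x = 1: RHS = 4, y in [2, 11]  -> 2 point(s)
  x = 2: RHS = 3, y in [4, 9]  -> 2 point(s)
  x = 3: RHS = 1, y in [1, 12]  -> 2 point(s)
  x = 4: RHS = 4, y in [2, 11]  -> 2 point(s)
  x = 6: RHS = 10, y in [6, 7]  -> 2 point(s)
  x = 7: RHS = 12, y in [5, 8]  -> 2 point(s)
  x = 8: RHS = 4, y in [2, 11]  -> 2 point(s)
Affine points: 14. Add the point at infinity: total = 15.

#E(F_13) = 15


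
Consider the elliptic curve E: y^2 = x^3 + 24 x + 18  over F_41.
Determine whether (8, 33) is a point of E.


Check whether y^2 = x^3 + 24 x + 18 (mod 41) for (x, y) = (8, 33).
LHS: y^2 = 33^2 mod 41 = 23
RHS: x^3 + 24 x + 18 = 8^3 + 24*8 + 18 mod 41 = 25
LHS != RHS

No, not on the curve


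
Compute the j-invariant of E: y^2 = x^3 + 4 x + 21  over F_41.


Delta = -16(4 a^3 + 27 b^2) mod 41 = 19
-1728 * (4 a)^3 = -1728 * (4*4)^3 mod 41 = 24
j = 24 * 19^(-1) mod 41 = 25

j = 25 (mod 41)


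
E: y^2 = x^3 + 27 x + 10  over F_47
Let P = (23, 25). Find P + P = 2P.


Doubling: s = (3 x1^2 + a) / (2 y1)
s = (3*23^2 + 27) / (2*25) mod 47 = 21
x3 = s^2 - 2 x1 mod 47 = 21^2 - 2*23 = 19
y3 = s (x1 - x3) - y1 mod 47 = 21 * (23 - 19) - 25 = 12

2P = (19, 12)


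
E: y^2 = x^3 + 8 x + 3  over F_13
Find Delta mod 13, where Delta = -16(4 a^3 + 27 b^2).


4 a^3 + 27 b^2 = 4*8^3 + 27*3^2 = 2048 + 243 = 2291
Delta = -16 * (2291) = -36656
Delta mod 13 = 4

Delta = 4 (mod 13)


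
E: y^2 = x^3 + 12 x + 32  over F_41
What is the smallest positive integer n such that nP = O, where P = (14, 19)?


Compute successive multiples of P until we hit O:
  1P = (14, 19)
  2P = (38, 25)
  3P = (7, 34)
  4P = (2, 8)
  5P = (21, 19)
  6P = (6, 22)
  7P = (0, 27)
  8P = (29, 13)
  ... (continuing to 25P)
  25P = O

ord(P) = 25


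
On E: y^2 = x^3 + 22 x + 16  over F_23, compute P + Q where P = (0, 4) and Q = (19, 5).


P != Q, so use the chord formula.
s = (y2 - y1) / (x2 - x1) = (1) / (19) mod 23 = 17
x3 = s^2 - x1 - x2 mod 23 = 17^2 - 0 - 19 = 17
y3 = s (x1 - x3) - y1 mod 23 = 17 * (0 - 17) - 4 = 6

P + Q = (17, 6)


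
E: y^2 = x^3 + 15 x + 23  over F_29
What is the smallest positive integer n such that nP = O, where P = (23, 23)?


Compute successive multiples of P until we hit O:
  1P = (23, 23)
  2P = (21, 0)
  3P = (23, 6)
  4P = O

ord(P) = 4


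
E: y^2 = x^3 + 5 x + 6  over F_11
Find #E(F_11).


For each x in F_11, count y with y^2 = x^3 + 5 x + 6 mod 11:
  x = 1: RHS = 1, y in [1, 10]  -> 2 point(s)
  x = 3: RHS = 4, y in [2, 9]  -> 2 point(s)
  x = 10: RHS = 0, y in [0]  -> 1 point(s)
Affine points: 5. Add the point at infinity: total = 6.

#E(F_11) = 6


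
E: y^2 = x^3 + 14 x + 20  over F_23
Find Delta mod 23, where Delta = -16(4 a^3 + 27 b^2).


4 a^3 + 27 b^2 = 4*14^3 + 27*20^2 = 10976 + 10800 = 21776
Delta = -16 * (21776) = -348416
Delta mod 23 = 11

Delta = 11 (mod 23)


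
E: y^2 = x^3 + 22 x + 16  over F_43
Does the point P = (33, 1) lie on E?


Check whether y^2 = x^3 + 22 x + 16 (mod 43) for (x, y) = (33, 1).
LHS: y^2 = 1^2 mod 43 = 1
RHS: x^3 + 22 x + 16 = 33^3 + 22*33 + 16 mod 43 = 0
LHS != RHS

No, not on the curve


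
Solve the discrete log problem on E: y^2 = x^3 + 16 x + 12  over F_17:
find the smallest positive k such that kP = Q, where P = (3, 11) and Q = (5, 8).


Enumerate multiples of P until we hit Q = (5, 8):
  1P = (3, 11)
  2P = (2, 1)
  3P = (10, 4)
  4P = (5, 8)
Match found at i = 4.

k = 4


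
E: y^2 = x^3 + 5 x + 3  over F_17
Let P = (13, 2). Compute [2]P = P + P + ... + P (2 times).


k = 2 = 10_2 (binary, LSB first: 01)
Double-and-add from P = (13, 2):
  bit 0 = 0: acc unchanged = O
  bit 1 = 1: acc = O + (4, 11) = (4, 11)

2P = (4, 11)


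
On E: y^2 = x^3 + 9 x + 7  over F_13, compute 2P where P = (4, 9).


Doubling: s = (3 x1^2 + a) / (2 y1)
s = (3*4^2 + 9) / (2*9) mod 13 = 1
x3 = s^2 - 2 x1 mod 13 = 1^2 - 2*4 = 6
y3 = s (x1 - x3) - y1 mod 13 = 1 * (4 - 6) - 9 = 2

2P = (6, 2)


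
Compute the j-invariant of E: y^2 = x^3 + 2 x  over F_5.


Delta = -16(4 a^3 + 27 b^2) mod 5 = 3
-1728 * (4 a)^3 = -1728 * (4*2)^3 mod 5 = 4
j = 4 * 3^(-1) mod 5 = 3

j = 3 (mod 5)


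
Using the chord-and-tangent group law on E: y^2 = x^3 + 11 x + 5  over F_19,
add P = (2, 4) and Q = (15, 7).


P != Q, so use the chord formula.
s = (y2 - y1) / (x2 - x1) = (3) / (13) mod 19 = 9
x3 = s^2 - x1 - x2 mod 19 = 9^2 - 2 - 15 = 7
y3 = s (x1 - x3) - y1 mod 19 = 9 * (2 - 7) - 4 = 8

P + Q = (7, 8)


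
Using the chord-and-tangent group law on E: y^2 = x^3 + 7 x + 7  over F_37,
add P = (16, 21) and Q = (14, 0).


P != Q, so use the chord formula.
s = (y2 - y1) / (x2 - x1) = (16) / (35) mod 37 = 29
x3 = s^2 - x1 - x2 mod 37 = 29^2 - 16 - 14 = 34
y3 = s (x1 - x3) - y1 mod 37 = 29 * (16 - 34) - 21 = 12

P + Q = (34, 12)


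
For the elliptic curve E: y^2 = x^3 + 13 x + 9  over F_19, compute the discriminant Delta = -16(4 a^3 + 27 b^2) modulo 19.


4 a^3 + 27 b^2 = 4*13^3 + 27*9^2 = 8788 + 2187 = 10975
Delta = -16 * (10975) = -175600
Delta mod 19 = 17

Delta = 17 (mod 19)


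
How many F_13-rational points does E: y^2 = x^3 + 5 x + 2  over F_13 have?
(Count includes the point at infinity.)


For each x in F_13, count y with y^2 = x^3 + 5 x + 2 mod 13:
  x = 5: RHS = 9, y in [3, 10]  -> 2 point(s)
  x = 6: RHS = 1, y in [1, 12]  -> 2 point(s)
  x = 7: RHS = 3, y in [4, 9]  -> 2 point(s)
  x = 9: RHS = 9, y in [3, 10]  -> 2 point(s)
  x = 10: RHS = 12, y in [5, 8]  -> 2 point(s)
  x = 11: RHS = 10, y in [6, 7]  -> 2 point(s)
  x = 12: RHS = 9, y in [3, 10]  -> 2 point(s)
Affine points: 14. Add the point at infinity: total = 15.

#E(F_13) = 15


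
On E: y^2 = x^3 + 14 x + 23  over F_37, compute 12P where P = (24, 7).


k = 12 = 1100_2 (binary, LSB first: 0011)
Double-and-add from P = (24, 7):
  bit 0 = 0: acc unchanged = O
  bit 1 = 0: acc unchanged = O
  bit 2 = 1: acc = O + (29, 19) = (29, 19)
  bit 3 = 1: acc = (29, 19) + (13, 21) = (6, 29)

12P = (6, 29)


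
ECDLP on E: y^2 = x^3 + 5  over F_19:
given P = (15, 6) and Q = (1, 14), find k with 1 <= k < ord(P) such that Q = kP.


Enumerate multiples of P until we hit Q = (1, 14):
  1P = (15, 6)
  2P = (5, 15)
  3P = (0, 9)
  4P = (1, 14)
Match found at i = 4.

k = 4


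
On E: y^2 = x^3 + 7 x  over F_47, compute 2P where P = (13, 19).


Doubling: s = (3 x1^2 + a) / (2 y1)
s = (3*13^2 + 7) / (2*19) mod 47 = 16
x3 = s^2 - 2 x1 mod 47 = 16^2 - 2*13 = 42
y3 = s (x1 - x3) - y1 mod 47 = 16 * (13 - 42) - 19 = 34

2P = (42, 34)


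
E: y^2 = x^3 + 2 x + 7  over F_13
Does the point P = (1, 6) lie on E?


Check whether y^2 = x^3 + 2 x + 7 (mod 13) for (x, y) = (1, 6).
LHS: y^2 = 6^2 mod 13 = 10
RHS: x^3 + 2 x + 7 = 1^3 + 2*1 + 7 mod 13 = 10
LHS = RHS

Yes, on the curve


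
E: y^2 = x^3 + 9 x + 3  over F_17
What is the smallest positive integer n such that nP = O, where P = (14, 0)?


Compute successive multiples of P until we hit O:
  1P = (14, 0)
  2P = O

ord(P) = 2


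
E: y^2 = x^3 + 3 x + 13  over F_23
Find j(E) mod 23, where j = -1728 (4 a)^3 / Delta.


Delta = -16(4 a^3 + 27 b^2) mod 23 = 14
-1728 * (4 a)^3 = -1728 * (4*3)^3 mod 23 = 14
j = 14 * 14^(-1) mod 23 = 1

j = 1 (mod 23)


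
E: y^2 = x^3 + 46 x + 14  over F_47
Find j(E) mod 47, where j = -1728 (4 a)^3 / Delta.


Delta = -16(4 a^3 + 27 b^2) mod 47 = 39
-1728 * (4 a)^3 = -1728 * (4*46)^3 mod 47 = 1
j = 1 * 39^(-1) mod 47 = 41

j = 41 (mod 47)


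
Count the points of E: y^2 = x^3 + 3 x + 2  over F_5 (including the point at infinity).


For each x in F_5, count y with y^2 = x^3 + 3 x + 2 mod 5:
  x = 1: RHS = 1, y in [1, 4]  -> 2 point(s)
  x = 2: RHS = 1, y in [1, 4]  -> 2 point(s)
Affine points: 4. Add the point at infinity: total = 5.

#E(F_5) = 5


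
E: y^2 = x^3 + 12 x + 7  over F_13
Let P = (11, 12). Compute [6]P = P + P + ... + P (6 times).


k = 6 = 110_2 (binary, LSB first: 011)
Double-and-add from P = (11, 12):
  bit 0 = 0: acc unchanged = O
  bit 1 = 1: acc = O + (5, 7) = (5, 7)
  bit 2 = 1: acc = (5, 7) + (6, 10) = (11, 1)

6P = (11, 1)


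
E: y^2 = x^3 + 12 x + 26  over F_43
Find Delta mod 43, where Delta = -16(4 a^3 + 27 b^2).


4 a^3 + 27 b^2 = 4*12^3 + 27*26^2 = 6912 + 18252 = 25164
Delta = -16 * (25164) = -402624
Delta mod 43 = 28

Delta = 28 (mod 43)


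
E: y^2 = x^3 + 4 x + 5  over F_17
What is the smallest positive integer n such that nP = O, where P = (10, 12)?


Compute successive multiples of P until we hit O:
  1P = (10, 12)
  2P = (12, 8)
  3P = (16, 0)
  4P = (12, 9)
  5P = (10, 5)
  6P = O

ord(P) = 6


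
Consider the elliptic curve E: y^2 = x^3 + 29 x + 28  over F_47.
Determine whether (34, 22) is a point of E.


Check whether y^2 = x^3 + 29 x + 28 (mod 47) for (x, y) = (34, 22).
LHS: y^2 = 22^2 mod 47 = 14
RHS: x^3 + 29 x + 28 = 34^3 + 29*34 + 28 mod 47 = 39
LHS != RHS

No, not on the curve


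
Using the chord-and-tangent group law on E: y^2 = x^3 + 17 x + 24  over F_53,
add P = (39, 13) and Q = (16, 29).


P != Q, so use the chord formula.
s = (y2 - y1) / (x2 - x1) = (16) / (30) mod 53 = 50
x3 = s^2 - x1 - x2 mod 53 = 50^2 - 39 - 16 = 7
y3 = s (x1 - x3) - y1 mod 53 = 50 * (39 - 7) - 13 = 50

P + Q = (7, 50)


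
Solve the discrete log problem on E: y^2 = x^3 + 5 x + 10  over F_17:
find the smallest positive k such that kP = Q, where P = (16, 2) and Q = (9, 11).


Enumerate multiples of P until we hit Q = (9, 11):
  1P = (16, 2)
  2P = (6, 1)
  3P = (3, 1)
  4P = (14, 6)
  5P = (8, 16)
  6P = (12, 8)
  7P = (4, 14)
  8P = (15, 14)
  9P = (11, 6)
  10P = (9, 6)
  11P = (1, 4)
  12P = (1, 13)
  13P = (9, 11)
Match found at i = 13.

k = 13


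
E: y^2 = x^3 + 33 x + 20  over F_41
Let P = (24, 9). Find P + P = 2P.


Doubling: s = (3 x1^2 + a) / (2 y1)
s = (3*24^2 + 33) / (2*9) mod 41 = 9
x3 = s^2 - 2 x1 mod 41 = 9^2 - 2*24 = 33
y3 = s (x1 - x3) - y1 mod 41 = 9 * (24 - 33) - 9 = 33

2P = (33, 33)


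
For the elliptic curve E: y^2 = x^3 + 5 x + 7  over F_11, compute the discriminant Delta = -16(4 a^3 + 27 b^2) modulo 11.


4 a^3 + 27 b^2 = 4*5^3 + 27*7^2 = 500 + 1323 = 1823
Delta = -16 * (1823) = -29168
Delta mod 11 = 4

Delta = 4 (mod 11)


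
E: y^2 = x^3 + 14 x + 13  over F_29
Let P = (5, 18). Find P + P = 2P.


Doubling: s = (3 x1^2 + a) / (2 y1)
s = (3*5^2 + 14) / (2*18) mod 29 = 21
x3 = s^2 - 2 x1 mod 29 = 21^2 - 2*5 = 25
y3 = s (x1 - x3) - y1 mod 29 = 21 * (5 - 25) - 18 = 26

2P = (25, 26)


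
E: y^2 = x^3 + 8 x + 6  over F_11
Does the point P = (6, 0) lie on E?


Check whether y^2 = x^3 + 8 x + 6 (mod 11) for (x, y) = (6, 0).
LHS: y^2 = 0^2 mod 11 = 0
RHS: x^3 + 8 x + 6 = 6^3 + 8*6 + 6 mod 11 = 6
LHS != RHS

No, not on the curve


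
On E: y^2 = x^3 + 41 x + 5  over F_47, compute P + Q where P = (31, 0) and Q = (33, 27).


P != Q, so use the chord formula.
s = (y2 - y1) / (x2 - x1) = (27) / (2) mod 47 = 37
x3 = s^2 - x1 - x2 mod 47 = 37^2 - 31 - 33 = 36
y3 = s (x1 - x3) - y1 mod 47 = 37 * (31 - 36) - 0 = 3

P + Q = (36, 3)


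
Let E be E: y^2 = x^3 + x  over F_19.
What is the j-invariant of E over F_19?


Delta = -16(4 a^3 + 27 b^2) mod 19 = 12
-1728 * (4 a)^3 = -1728 * (4*1)^3 mod 19 = 7
j = 7 * 12^(-1) mod 19 = 18

j = 18 (mod 19)


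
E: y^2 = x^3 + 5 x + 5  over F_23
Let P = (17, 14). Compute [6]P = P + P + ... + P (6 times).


k = 6 = 110_2 (binary, LSB first: 011)
Double-and-add from P = (17, 14):
  bit 0 = 0: acc unchanged = O
  bit 1 = 1: acc = O + (14, 17) = (14, 17)
  bit 2 = 1: acc = (14, 17) + (3, 1) = (18, 19)

6P = (18, 19)


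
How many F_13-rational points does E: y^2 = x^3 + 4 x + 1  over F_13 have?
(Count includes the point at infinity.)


For each x in F_13, count y with y^2 = x^3 + 4 x + 1 mod 13:
  x = 0: RHS = 1, y in [1, 12]  -> 2 point(s)
  x = 2: RHS = 4, y in [2, 11]  -> 2 point(s)
  x = 3: RHS = 1, y in [1, 12]  -> 2 point(s)
  x = 4: RHS = 3, y in [4, 9]  -> 2 point(s)
  x = 5: RHS = 3, y in [4, 9]  -> 2 point(s)
  x = 8: RHS = 12, y in [5, 8]  -> 2 point(s)
  x = 9: RHS = 12, y in [5, 8]  -> 2 point(s)
  x = 10: RHS = 1, y in [1, 12]  -> 2 point(s)
  x = 12: RHS = 9, y in [3, 10]  -> 2 point(s)
Affine points: 18. Add the point at infinity: total = 19.

#E(F_13) = 19


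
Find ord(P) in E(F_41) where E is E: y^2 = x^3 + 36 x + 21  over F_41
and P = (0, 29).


Compute successive multiples of P until we hit O:
  1P = (0, 29)
  2P = (33, 0)
  3P = (0, 12)
  4P = O

ord(P) = 4


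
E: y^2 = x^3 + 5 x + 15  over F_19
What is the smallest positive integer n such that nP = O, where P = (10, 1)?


Compute successive multiples of P until we hit O:
  1P = (10, 1)
  2P = (4, 2)
  3P = (14, 6)
  4P = (12, 6)
  5P = (8, 4)
  6P = (8, 15)
  7P = (12, 13)
  8P = (14, 13)
  ... (continuing to 11P)
  11P = O

ord(P) = 11


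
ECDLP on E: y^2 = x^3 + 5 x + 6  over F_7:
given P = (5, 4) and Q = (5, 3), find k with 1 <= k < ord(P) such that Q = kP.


Enumerate multiples of P until we hit Q = (5, 3):
  1P = (5, 4)
  2P = (6, 0)
  3P = (5, 3)
Match found at i = 3.

k = 3


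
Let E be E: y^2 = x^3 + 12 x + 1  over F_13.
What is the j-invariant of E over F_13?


Delta = -16(4 a^3 + 27 b^2) mod 13 = 9
-1728 * (4 a)^3 = -1728 * (4*12)^3 mod 13 = 1
j = 1 * 9^(-1) mod 13 = 3

j = 3 (mod 13)


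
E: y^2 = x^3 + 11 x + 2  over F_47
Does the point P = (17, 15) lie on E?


Check whether y^2 = x^3 + 11 x + 2 (mod 47) for (x, y) = (17, 15).
LHS: y^2 = 15^2 mod 47 = 37
RHS: x^3 + 11 x + 2 = 17^3 + 11*17 + 2 mod 47 = 26
LHS != RHS

No, not on the curve


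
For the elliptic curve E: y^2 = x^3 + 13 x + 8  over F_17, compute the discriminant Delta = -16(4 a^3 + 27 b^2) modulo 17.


4 a^3 + 27 b^2 = 4*13^3 + 27*8^2 = 8788 + 1728 = 10516
Delta = -16 * (10516) = -168256
Delta mod 17 = 10

Delta = 10 (mod 17)


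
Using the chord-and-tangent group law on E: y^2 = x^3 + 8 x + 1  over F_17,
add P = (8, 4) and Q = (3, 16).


P != Q, so use the chord formula.
s = (y2 - y1) / (x2 - x1) = (12) / (12) mod 17 = 1
x3 = s^2 - x1 - x2 mod 17 = 1^2 - 8 - 3 = 7
y3 = s (x1 - x3) - y1 mod 17 = 1 * (8 - 7) - 4 = 14

P + Q = (7, 14)


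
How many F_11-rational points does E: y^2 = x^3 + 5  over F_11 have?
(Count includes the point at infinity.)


For each x in F_11, count y with y^2 = x^3 + 0 x + 5 mod 11:
  x = 0: RHS = 5, y in [4, 7]  -> 2 point(s)
  x = 4: RHS = 3, y in [5, 6]  -> 2 point(s)
  x = 5: RHS = 9, y in [3, 8]  -> 2 point(s)
  x = 6: RHS = 1, y in [1, 10]  -> 2 point(s)
  x = 8: RHS = 0, y in [0]  -> 1 point(s)
  x = 10: RHS = 4, y in [2, 9]  -> 2 point(s)
Affine points: 11. Add the point at infinity: total = 12.

#E(F_11) = 12


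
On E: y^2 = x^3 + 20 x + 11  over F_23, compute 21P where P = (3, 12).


k = 21 = 10101_2 (binary, LSB first: 10101)
Double-and-add from P = (3, 12):
  bit 0 = 1: acc = O + (3, 12) = (3, 12)
  bit 1 = 0: acc unchanged = (3, 12)
  bit 2 = 1: acc = (3, 12) + (22, 17) = (1, 20)
  bit 3 = 0: acc unchanged = (1, 20)
  bit 4 = 1: acc = (1, 20) + (21, 20) = (1, 3)

21P = (1, 3)


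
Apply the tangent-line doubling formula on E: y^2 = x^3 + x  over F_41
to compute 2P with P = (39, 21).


Doubling: s = (3 x1^2 + a) / (2 y1)
s = (3*39^2 + 1) / (2*21) mod 41 = 13
x3 = s^2 - 2 x1 mod 41 = 13^2 - 2*39 = 9
y3 = s (x1 - x3) - y1 mod 41 = 13 * (39 - 9) - 21 = 0

2P = (9, 0)


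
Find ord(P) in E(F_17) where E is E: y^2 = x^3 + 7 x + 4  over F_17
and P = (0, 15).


Compute successive multiples of P until we hit O:
  1P = (0, 15)
  2P = (2, 14)
  3P = (11, 16)
  4P = (15, 13)
  5P = (3, 16)
  6P = (16, 8)
  7P = (16, 9)
  8P = (3, 1)
  ... (continuing to 13P)
  13P = O

ord(P) = 13


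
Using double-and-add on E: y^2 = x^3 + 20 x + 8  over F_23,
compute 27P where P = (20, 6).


k = 27 = 11011_2 (binary, LSB first: 11011)
Double-and-add from P = (20, 6):
  bit 0 = 1: acc = O + (20, 6) = (20, 6)
  bit 1 = 1: acc = (20, 6) + (10, 14) = (1, 11)
  bit 2 = 0: acc unchanged = (1, 11)
  bit 3 = 1: acc = (1, 11) + (8, 17) = (3, 7)
  bit 4 = 1: acc = (3, 7) + (15, 7) = (5, 16)

27P = (5, 16)


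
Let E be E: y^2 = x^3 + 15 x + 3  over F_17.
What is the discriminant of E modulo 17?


4 a^3 + 27 b^2 = 4*15^3 + 27*3^2 = 13500 + 243 = 13743
Delta = -16 * (13743) = -219888
Delta mod 17 = 7

Delta = 7 (mod 17)


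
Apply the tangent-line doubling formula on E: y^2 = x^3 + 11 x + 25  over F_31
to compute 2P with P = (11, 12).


Doubling: s = (3 x1^2 + a) / (2 y1)
s = (3*11^2 + 11) / (2*12) mod 31 = 13
x3 = s^2 - 2 x1 mod 31 = 13^2 - 2*11 = 23
y3 = s (x1 - x3) - y1 mod 31 = 13 * (11 - 23) - 12 = 18

2P = (23, 18)


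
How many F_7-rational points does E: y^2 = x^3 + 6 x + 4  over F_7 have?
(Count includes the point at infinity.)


For each x in F_7, count y with y^2 = x^3 + 6 x + 4 mod 7:
  x = 0: RHS = 4, y in [2, 5]  -> 2 point(s)
  x = 1: RHS = 4, y in [2, 5]  -> 2 point(s)
  x = 3: RHS = 0, y in [0]  -> 1 point(s)
  x = 4: RHS = 1, y in [1, 6]  -> 2 point(s)
  x = 6: RHS = 4, y in [2, 5]  -> 2 point(s)
Affine points: 9. Add the point at infinity: total = 10.

#E(F_7) = 10


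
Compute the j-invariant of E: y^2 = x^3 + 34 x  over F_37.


Delta = -16(4 a^3 + 27 b^2) mod 37 = 26
-1728 * (4 a)^3 = -1728 * (4*34)^3 mod 37 = 10
j = 10 * 26^(-1) mod 37 = 26

j = 26 (mod 37)


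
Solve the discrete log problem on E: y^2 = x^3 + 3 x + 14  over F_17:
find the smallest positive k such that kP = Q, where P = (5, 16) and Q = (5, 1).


Enumerate multiples of P until we hit Q = (5, 1):
  1P = (5, 16)
  2P = (15, 0)
  3P = (5, 1)
Match found at i = 3.

k = 3


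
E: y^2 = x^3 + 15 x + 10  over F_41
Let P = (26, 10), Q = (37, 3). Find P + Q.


P != Q, so use the chord formula.
s = (y2 - y1) / (x2 - x1) = (34) / (11) mod 41 = 18
x3 = s^2 - x1 - x2 mod 41 = 18^2 - 26 - 37 = 15
y3 = s (x1 - x3) - y1 mod 41 = 18 * (26 - 15) - 10 = 24

P + Q = (15, 24)


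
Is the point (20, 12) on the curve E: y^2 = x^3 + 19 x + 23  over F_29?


Check whether y^2 = x^3 + 19 x + 23 (mod 29) for (x, y) = (20, 12).
LHS: y^2 = 12^2 mod 29 = 28
RHS: x^3 + 19 x + 23 = 20^3 + 19*20 + 23 mod 29 = 22
LHS != RHS

No, not on the curve


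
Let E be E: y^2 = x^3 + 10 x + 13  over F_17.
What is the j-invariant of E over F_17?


Delta = -16(4 a^3 + 27 b^2) mod 17 = 12
-1728 * (4 a)^3 = -1728 * (4*10)^3 mod 17 = 4
j = 4 * 12^(-1) mod 17 = 6

j = 6 (mod 17)


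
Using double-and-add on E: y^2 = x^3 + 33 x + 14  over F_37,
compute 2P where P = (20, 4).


k = 2 = 10_2 (binary, LSB first: 01)
Double-and-add from P = (20, 4):
  bit 0 = 0: acc unchanged = O
  bit 1 = 1: acc = O + (27, 4) = (27, 4)

2P = (27, 4)


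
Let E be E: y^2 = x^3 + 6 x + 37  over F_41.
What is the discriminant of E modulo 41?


4 a^3 + 27 b^2 = 4*6^3 + 27*37^2 = 864 + 36963 = 37827
Delta = -16 * (37827) = -605232
Delta mod 41 = 10

Delta = 10 (mod 41)


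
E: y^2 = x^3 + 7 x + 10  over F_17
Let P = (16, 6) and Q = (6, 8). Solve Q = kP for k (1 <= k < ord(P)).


Enumerate multiples of P until we hit Q = (6, 8):
  1P = (16, 6)
  2P = (6, 8)
Match found at i = 2.

k = 2


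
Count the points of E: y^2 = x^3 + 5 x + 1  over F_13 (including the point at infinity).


For each x in F_13, count y with y^2 = x^3 + 5 x + 1 mod 13:
  x = 0: RHS = 1, y in [1, 12]  -> 2 point(s)
  x = 3: RHS = 4, y in [2, 11]  -> 2 point(s)
  x = 6: RHS = 0, y in [0]  -> 1 point(s)
  x = 11: RHS = 9, y in [3, 10]  -> 2 point(s)
Affine points: 7. Add the point at infinity: total = 8.

#E(F_13) = 8


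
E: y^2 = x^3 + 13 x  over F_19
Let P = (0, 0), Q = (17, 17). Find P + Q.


P != Q, so use the chord formula.
s = (y2 - y1) / (x2 - x1) = (17) / (17) mod 19 = 1
x3 = s^2 - x1 - x2 mod 19 = 1^2 - 0 - 17 = 3
y3 = s (x1 - x3) - y1 mod 19 = 1 * (0 - 3) - 0 = 16

P + Q = (3, 16)


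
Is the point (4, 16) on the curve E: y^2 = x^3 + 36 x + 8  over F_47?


Check whether y^2 = x^3 + 36 x + 8 (mod 47) for (x, y) = (4, 16).
LHS: y^2 = 16^2 mod 47 = 21
RHS: x^3 + 36 x + 8 = 4^3 + 36*4 + 8 mod 47 = 28
LHS != RHS

No, not on the curve


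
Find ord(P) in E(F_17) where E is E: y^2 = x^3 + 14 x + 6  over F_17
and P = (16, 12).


Compute successive multiples of P until we hit O:
  1P = (16, 12)
  2P = (2, 5)
  3P = (12, 7)
  4P = (15, 2)
  5P = (1, 2)
  6P = (8, 16)
  7P = (6, 0)
  8P = (8, 1)
  ... (continuing to 14P)
  14P = O

ord(P) = 14


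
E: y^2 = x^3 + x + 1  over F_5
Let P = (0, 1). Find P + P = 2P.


Doubling: s = (3 x1^2 + a) / (2 y1)
s = (3*0^2 + 1) / (2*1) mod 5 = 3
x3 = s^2 - 2 x1 mod 5 = 3^2 - 2*0 = 4
y3 = s (x1 - x3) - y1 mod 5 = 3 * (0 - 4) - 1 = 2

2P = (4, 2)


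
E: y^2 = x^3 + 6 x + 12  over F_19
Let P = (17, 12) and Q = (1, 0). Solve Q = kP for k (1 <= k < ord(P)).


Enumerate multiples of P until we hit Q = (1, 0):
  1P = (17, 12)
  2P = (1, 0)
Match found at i = 2.

k = 2


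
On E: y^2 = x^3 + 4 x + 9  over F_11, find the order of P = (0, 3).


Compute successive multiples of P until we hit O:
  1P = (0, 3)
  2P = (9, 2)
  3P = (5, 0)
  4P = (9, 9)
  5P = (0, 8)
  6P = O

ord(P) = 6


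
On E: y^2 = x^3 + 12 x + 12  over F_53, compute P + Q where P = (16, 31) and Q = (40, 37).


P != Q, so use the chord formula.
s = (y2 - y1) / (x2 - x1) = (6) / (24) mod 53 = 40
x3 = s^2 - x1 - x2 mod 53 = 40^2 - 16 - 40 = 7
y3 = s (x1 - x3) - y1 mod 53 = 40 * (16 - 7) - 31 = 11

P + Q = (7, 11)


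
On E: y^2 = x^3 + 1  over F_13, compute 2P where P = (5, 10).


Doubling: s = (3 x1^2 + a) / (2 y1)
s = (3*5^2 + 0) / (2*10) mod 13 = 7
x3 = s^2 - 2 x1 mod 13 = 7^2 - 2*5 = 0
y3 = s (x1 - x3) - y1 mod 13 = 7 * (5 - 0) - 10 = 12

2P = (0, 12)


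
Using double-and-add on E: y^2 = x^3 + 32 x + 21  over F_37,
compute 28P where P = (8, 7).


k = 28 = 11100_2 (binary, LSB first: 00111)
Double-and-add from P = (8, 7):
  bit 0 = 0: acc unchanged = O
  bit 1 = 0: acc unchanged = O
  bit 2 = 1: acc = O + (26, 22) = (26, 22)
  bit 3 = 1: acc = (26, 22) + (34, 34) = (7, 25)
  bit 4 = 1: acc = (7, 25) + (3, 25) = (27, 12)

28P = (27, 12)


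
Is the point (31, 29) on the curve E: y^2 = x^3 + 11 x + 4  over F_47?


Check whether y^2 = x^3 + 11 x + 4 (mod 47) for (x, y) = (31, 29).
LHS: y^2 = 29^2 mod 47 = 42
RHS: x^3 + 11 x + 4 = 31^3 + 11*31 + 4 mod 47 = 9
LHS != RHS

No, not on the curve


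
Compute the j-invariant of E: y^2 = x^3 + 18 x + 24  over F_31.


Delta = -16(4 a^3 + 27 b^2) mod 31 = 28
-1728 * (4 a)^3 = -1728 * (4*18)^3 mod 31 = 2
j = 2 * 28^(-1) mod 31 = 20

j = 20 (mod 31)


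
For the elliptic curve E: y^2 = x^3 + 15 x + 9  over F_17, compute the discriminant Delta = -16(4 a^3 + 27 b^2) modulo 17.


4 a^3 + 27 b^2 = 4*15^3 + 27*9^2 = 13500 + 2187 = 15687
Delta = -16 * (15687) = -250992
Delta mod 17 = 13

Delta = 13 (mod 17)


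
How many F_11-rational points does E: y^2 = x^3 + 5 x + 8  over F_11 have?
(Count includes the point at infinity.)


For each x in F_11, count y with y^2 = x^3 + 5 x + 8 mod 11:
  x = 1: RHS = 3, y in [5, 6]  -> 2 point(s)
  x = 2: RHS = 4, y in [2, 9]  -> 2 point(s)
  x = 4: RHS = 4, y in [2, 9]  -> 2 point(s)
  x = 5: RHS = 4, y in [2, 9]  -> 2 point(s)
  x = 6: RHS = 1, y in [1, 10]  -> 2 point(s)
  x = 7: RHS = 1, y in [1, 10]  -> 2 point(s)
  x = 9: RHS = 1, y in [1, 10]  -> 2 point(s)
Affine points: 14. Add the point at infinity: total = 15.

#E(F_11) = 15


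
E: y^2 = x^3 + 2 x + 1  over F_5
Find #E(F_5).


For each x in F_5, count y with y^2 = x^3 + 2 x + 1 mod 5:
  x = 0: RHS = 1, y in [1, 4]  -> 2 point(s)
  x = 1: RHS = 4, y in [2, 3]  -> 2 point(s)
  x = 3: RHS = 4, y in [2, 3]  -> 2 point(s)
Affine points: 6. Add the point at infinity: total = 7.

#E(F_5) = 7


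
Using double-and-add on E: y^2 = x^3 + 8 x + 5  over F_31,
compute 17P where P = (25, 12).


k = 17 = 10001_2 (binary, LSB first: 10001)
Double-and-add from P = (25, 12):
  bit 0 = 1: acc = O + (25, 12) = (25, 12)
  bit 1 = 0: acc unchanged = (25, 12)
  bit 2 = 0: acc unchanged = (25, 12)
  bit 3 = 0: acc unchanged = (25, 12)
  bit 4 = 1: acc = (25, 12) + (19, 14) = (25, 19)

17P = (25, 19)


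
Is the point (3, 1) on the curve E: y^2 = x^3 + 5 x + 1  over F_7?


Check whether y^2 = x^3 + 5 x + 1 (mod 7) for (x, y) = (3, 1).
LHS: y^2 = 1^2 mod 7 = 1
RHS: x^3 + 5 x + 1 = 3^3 + 5*3 + 1 mod 7 = 1
LHS = RHS

Yes, on the curve


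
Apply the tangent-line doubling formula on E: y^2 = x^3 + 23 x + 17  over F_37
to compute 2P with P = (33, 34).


Doubling: s = (3 x1^2 + a) / (2 y1)
s = (3*33^2 + 23) / (2*34) mod 37 = 19
x3 = s^2 - 2 x1 mod 37 = 19^2 - 2*33 = 36
y3 = s (x1 - x3) - y1 mod 37 = 19 * (33 - 36) - 34 = 20

2P = (36, 20)


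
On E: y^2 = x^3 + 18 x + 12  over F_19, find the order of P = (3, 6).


Compute successive multiples of P until we hit O:
  1P = (3, 6)
  2P = (14, 5)
  3P = (13, 7)
  4P = (7, 5)
  5P = (15, 16)
  6P = (17, 14)
  7P = (16, 11)
  8P = (16, 8)
  ... (continuing to 15P)
  15P = O

ord(P) = 15


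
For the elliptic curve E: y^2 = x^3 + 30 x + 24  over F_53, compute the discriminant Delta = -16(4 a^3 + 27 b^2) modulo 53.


4 a^3 + 27 b^2 = 4*30^3 + 27*24^2 = 108000 + 15552 = 123552
Delta = -16 * (123552) = -1976832
Delta mod 53 = 15

Delta = 15 (mod 53)


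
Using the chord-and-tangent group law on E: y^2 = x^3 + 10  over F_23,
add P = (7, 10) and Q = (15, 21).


P != Q, so use the chord formula.
s = (y2 - y1) / (x2 - x1) = (11) / (8) mod 23 = 10
x3 = s^2 - x1 - x2 mod 23 = 10^2 - 7 - 15 = 9
y3 = s (x1 - x3) - y1 mod 23 = 10 * (7 - 9) - 10 = 16

P + Q = (9, 16)


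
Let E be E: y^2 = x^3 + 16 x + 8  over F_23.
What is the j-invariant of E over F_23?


Delta = -16(4 a^3 + 27 b^2) mod 23 = 8
-1728 * (4 a)^3 = -1728 * (4*16)^3 mod 23 = 7
j = 7 * 8^(-1) mod 23 = 21

j = 21 (mod 23)


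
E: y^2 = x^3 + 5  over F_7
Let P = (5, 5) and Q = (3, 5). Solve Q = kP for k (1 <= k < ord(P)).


Enumerate multiples of P until we hit Q = (3, 5):
  1P = (5, 5)
  2P = (6, 5)
  3P = (3, 2)
  4P = (3, 5)
Match found at i = 4.

k = 4


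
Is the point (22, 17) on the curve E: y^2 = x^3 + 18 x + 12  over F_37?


Check whether y^2 = x^3 + 18 x + 12 (mod 37) for (x, y) = (22, 17).
LHS: y^2 = 17^2 mod 37 = 30
RHS: x^3 + 18 x + 12 = 22^3 + 18*22 + 12 mod 37 = 30
LHS = RHS

Yes, on the curve


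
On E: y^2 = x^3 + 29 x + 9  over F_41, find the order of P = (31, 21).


Compute successive multiples of P until we hit O:
  1P = (31, 21)
  2P = (21, 30)
  3P = (14, 17)
  4P = (4, 36)
  5P = (22, 15)
  6P = (34, 18)
  7P = (18, 7)
  8P = (23, 16)
  ... (continuing to 22P)
  22P = O

ord(P) = 22


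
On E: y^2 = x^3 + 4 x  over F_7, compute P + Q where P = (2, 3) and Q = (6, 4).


P != Q, so use the chord formula.
s = (y2 - y1) / (x2 - x1) = (1) / (4) mod 7 = 2
x3 = s^2 - x1 - x2 mod 7 = 2^2 - 2 - 6 = 3
y3 = s (x1 - x3) - y1 mod 7 = 2 * (2 - 3) - 3 = 2

P + Q = (3, 2)


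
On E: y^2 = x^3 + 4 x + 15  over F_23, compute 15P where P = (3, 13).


k = 15 = 1111_2 (binary, LSB first: 1111)
Double-and-add from P = (3, 13):
  bit 0 = 1: acc = O + (3, 13) = (3, 13)
  bit 1 = 1: acc = (3, 13) + (19, 21) = (7, 8)
  bit 2 = 1: acc = (7, 8) + (16, 9) = (2, 13)
  bit 3 = 1: acc = (2, 13) + (18, 10) = (6, 5)

15P = (6, 5)


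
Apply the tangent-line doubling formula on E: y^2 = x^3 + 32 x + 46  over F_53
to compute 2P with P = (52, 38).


Doubling: s = (3 x1^2 + a) / (2 y1)
s = (3*52^2 + 32) / (2*38) mod 53 = 43
x3 = s^2 - 2 x1 mod 53 = 43^2 - 2*52 = 49
y3 = s (x1 - x3) - y1 mod 53 = 43 * (52 - 49) - 38 = 38

2P = (49, 38)


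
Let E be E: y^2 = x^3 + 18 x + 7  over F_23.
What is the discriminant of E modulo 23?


4 a^3 + 27 b^2 = 4*18^3 + 27*7^2 = 23328 + 1323 = 24651
Delta = -16 * (24651) = -394416
Delta mod 23 = 11

Delta = 11 (mod 23)


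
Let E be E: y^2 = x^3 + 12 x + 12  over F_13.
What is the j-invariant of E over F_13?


Delta = -16(4 a^3 + 27 b^2) mod 13 = 9
-1728 * (4 a)^3 = -1728 * (4*12)^3 mod 13 = 1
j = 1 * 9^(-1) mod 13 = 3

j = 3 (mod 13)


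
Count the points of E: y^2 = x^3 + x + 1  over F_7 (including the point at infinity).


For each x in F_7, count y with y^2 = x^3 + 1 x + 1 mod 7:
  x = 0: RHS = 1, y in [1, 6]  -> 2 point(s)
  x = 2: RHS = 4, y in [2, 5]  -> 2 point(s)
Affine points: 4. Add the point at infinity: total = 5.

#E(F_7) = 5


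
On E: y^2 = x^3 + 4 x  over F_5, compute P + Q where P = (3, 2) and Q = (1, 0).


P != Q, so use the chord formula.
s = (y2 - y1) / (x2 - x1) = (3) / (3) mod 5 = 1
x3 = s^2 - x1 - x2 mod 5 = 1^2 - 3 - 1 = 2
y3 = s (x1 - x3) - y1 mod 5 = 1 * (3 - 2) - 2 = 4

P + Q = (2, 4)


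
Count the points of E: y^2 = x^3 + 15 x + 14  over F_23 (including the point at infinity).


For each x in F_23, count y with y^2 = x^3 + 15 x + 14 mod 23:
  x = 2: RHS = 6, y in [11, 12]  -> 2 point(s)
  x = 4: RHS = 0, y in [0]  -> 1 point(s)
  x = 7: RHS = 2, y in [5, 18]  -> 2 point(s)
  x = 8: RHS = 2, y in [5, 18]  -> 2 point(s)
  x = 9: RHS = 4, y in [2, 21]  -> 2 point(s)
  x = 12: RHS = 13, y in [6, 17]  -> 2 point(s)
  x = 14: RHS = 1, y in [1, 22]  -> 2 point(s)
  x = 15: RHS = 3, y in [7, 16]  -> 2 point(s)
  x = 16: RHS = 3, y in [7, 16]  -> 2 point(s)
Affine points: 17. Add the point at infinity: total = 18.

#E(F_23) = 18


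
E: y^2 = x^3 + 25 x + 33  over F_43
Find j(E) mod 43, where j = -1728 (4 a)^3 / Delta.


Delta = -16(4 a^3 + 27 b^2) mod 43 = 23
-1728 * (4 a)^3 = -1728 * (4*25)^3 mod 43 = 21
j = 21 * 23^(-1) mod 43 = 14

j = 14 (mod 43)


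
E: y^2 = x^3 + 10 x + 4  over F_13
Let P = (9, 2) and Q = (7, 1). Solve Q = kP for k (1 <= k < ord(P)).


Enumerate multiples of P until we hit Q = (7, 1):
  1P = (9, 2)
  2P = (7, 1)
Match found at i = 2.

k = 2


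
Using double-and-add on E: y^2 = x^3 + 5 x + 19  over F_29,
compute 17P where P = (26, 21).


k = 17 = 10001_2 (binary, LSB first: 10001)
Double-and-add from P = (26, 21):
  bit 0 = 1: acc = O + (26, 21) = (26, 21)
  bit 1 = 0: acc unchanged = (26, 21)
  bit 2 = 0: acc unchanged = (26, 21)
  bit 3 = 0: acc unchanged = (26, 21)
  bit 4 = 1: acc = (26, 21) + (23, 18) = (10, 24)

17P = (10, 24)


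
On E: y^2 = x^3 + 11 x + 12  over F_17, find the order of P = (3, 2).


Compute successive multiples of P until we hit O:
  1P = (3, 2)
  2P = (12, 6)
  3P = (15, 4)
  4P = (8, 0)
  5P = (15, 13)
  6P = (12, 11)
  7P = (3, 15)
  8P = O

ord(P) = 8


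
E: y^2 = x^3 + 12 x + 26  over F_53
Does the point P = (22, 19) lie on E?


Check whether y^2 = x^3 + 12 x + 26 (mod 53) for (x, y) = (22, 19).
LHS: y^2 = 19^2 mod 53 = 43
RHS: x^3 + 12 x + 26 = 22^3 + 12*22 + 26 mod 53 = 20
LHS != RHS

No, not on the curve


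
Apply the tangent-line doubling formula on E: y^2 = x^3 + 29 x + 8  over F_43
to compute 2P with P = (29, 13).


Doubling: s = (3 x1^2 + a) / (2 y1)
s = (3*29^2 + 29) / (2*13) mod 43 = 32
x3 = s^2 - 2 x1 mod 43 = 32^2 - 2*29 = 20
y3 = s (x1 - x3) - y1 mod 43 = 32 * (29 - 20) - 13 = 17

2P = (20, 17)


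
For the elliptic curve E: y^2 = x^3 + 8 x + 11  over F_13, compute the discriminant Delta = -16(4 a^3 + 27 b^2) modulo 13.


4 a^3 + 27 b^2 = 4*8^3 + 27*11^2 = 2048 + 3267 = 5315
Delta = -16 * (5315) = -85040
Delta mod 13 = 6

Delta = 6 (mod 13)


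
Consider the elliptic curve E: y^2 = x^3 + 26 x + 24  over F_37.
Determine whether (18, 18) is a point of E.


Check whether y^2 = x^3 + 26 x + 24 (mod 37) for (x, y) = (18, 18).
LHS: y^2 = 18^2 mod 37 = 28
RHS: x^3 + 26 x + 24 = 18^3 + 26*18 + 24 mod 37 = 34
LHS != RHS

No, not on the curve


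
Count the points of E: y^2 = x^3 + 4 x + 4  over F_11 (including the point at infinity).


For each x in F_11, count y with y^2 = x^3 + 4 x + 4 mod 11:
  x = 0: RHS = 4, y in [2, 9]  -> 2 point(s)
  x = 1: RHS = 9, y in [3, 8]  -> 2 point(s)
  x = 2: RHS = 9, y in [3, 8]  -> 2 point(s)
  x = 7: RHS = 1, y in [1, 10]  -> 2 point(s)
  x = 8: RHS = 9, y in [3, 8]  -> 2 point(s)
Affine points: 10. Add the point at infinity: total = 11.

#E(F_11) = 11


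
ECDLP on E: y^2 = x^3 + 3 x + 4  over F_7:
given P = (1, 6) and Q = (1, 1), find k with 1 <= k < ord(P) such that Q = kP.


Enumerate multiples of P until we hit Q = (1, 1):
  1P = (1, 6)
  2P = (0, 5)
  3P = (0, 2)
  4P = (1, 1)
Match found at i = 4.

k = 4


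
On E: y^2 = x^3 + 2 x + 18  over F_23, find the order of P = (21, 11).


Compute successive multiples of P until we hit O:
  1P = (21, 11)
  2P = (16, 11)
  3P = (9, 12)
  4P = (20, 10)
  5P = (6, 4)
  6P = (0, 8)
  7P = (10, 7)
  8P = (10, 16)
  ... (continuing to 15P)
  15P = O

ord(P) = 15
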